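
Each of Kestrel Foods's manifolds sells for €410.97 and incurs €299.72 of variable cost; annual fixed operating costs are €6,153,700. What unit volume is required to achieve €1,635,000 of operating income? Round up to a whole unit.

Unit CM = price − variable cost = €410.97 − €299.72 = €111.25.
Need Q such that Q × €111.25 − €6,153,700 = €1,635,000, i.e. Q = €7,788,700 / €111.25 = 70,010.79 → 70,011.

70,011 manifolds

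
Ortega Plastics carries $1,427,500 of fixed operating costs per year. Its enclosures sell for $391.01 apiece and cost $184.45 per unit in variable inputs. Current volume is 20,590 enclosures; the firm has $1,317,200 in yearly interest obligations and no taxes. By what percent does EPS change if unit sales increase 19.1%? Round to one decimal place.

At 20,590 units, contribution = 20,590 × $206.56 = $4,253,070.40.
Operating income = contribution − fixed costs = $4,253,070.40 − $1,427,500 = $2,825,570.40.
Interest = $1,317,200.00, so EBIT − I = $1,508,370.40.
Degree of combined leverage = contribution ÷ (EBIT − I) = $4,253,070.40 ÷ $1,508,370.40 = 2.8196.
%ΔEPS = DCL × %ΔSales = 2.8196 × +19.1% = +53.9%.

+53.9%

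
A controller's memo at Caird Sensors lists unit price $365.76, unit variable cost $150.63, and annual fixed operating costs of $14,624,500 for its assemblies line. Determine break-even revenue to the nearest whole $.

$24,864,301

CM per unit = $365.76 − $150.63 = $215.13; CM ratio = $215.13 / $365.76 = 0.5882.
Break-even sales = FC ÷ CM ratio = $14,624,500 × $365.76 / $215.13 = $24,864,301.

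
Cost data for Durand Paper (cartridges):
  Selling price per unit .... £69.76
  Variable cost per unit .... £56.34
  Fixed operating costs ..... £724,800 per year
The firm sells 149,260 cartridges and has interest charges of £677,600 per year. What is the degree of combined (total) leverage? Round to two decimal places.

3.33

Total contribution margin = 149,260 × £13.42 = £2,003,069.20.
Subtracting fixed costs: EBIT = £2,003,069.20 − £724,800 = £1,278,269.20. Interest = £677,600.00, so EBIT − I = £600,669.20.
DCL = contribution ÷ (EBIT − I) = £2,003,069.20 ÷ £600,669.20 = 3.3347.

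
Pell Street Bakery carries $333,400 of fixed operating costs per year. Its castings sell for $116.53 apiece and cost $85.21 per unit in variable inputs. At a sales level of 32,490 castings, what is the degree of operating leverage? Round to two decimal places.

1.49

Contribution at this volume is 32,490 × $31.32 = $1,017,586.80.
Subtracting fixed costs: EBIT = $1,017,586.80 − $333,400 = $684,186.80.
DOL = contribution ÷ EBIT = $1,017,586.80 ÷ $684,186.80 = 1.4873.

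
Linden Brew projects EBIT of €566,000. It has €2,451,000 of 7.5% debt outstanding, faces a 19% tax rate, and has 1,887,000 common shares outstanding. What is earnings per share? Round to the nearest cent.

Pre-tax income = €566,000 − €183,825.00 = €382,175.00.
After tax at 19%: net income = €382,175.00 × 0.81 = €309,561.75.
EPS = €309,561.75 ÷ 1,887,000 = €0.16.

€0.16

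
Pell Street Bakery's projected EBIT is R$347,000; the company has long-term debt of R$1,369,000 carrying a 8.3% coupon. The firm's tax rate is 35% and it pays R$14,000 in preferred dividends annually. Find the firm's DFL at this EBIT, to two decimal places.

Annual interest charges come to R$113,627.00.
Pre-tax preferred-dividend burden = R$14,000 ÷ (1 − 0.35) = R$21,538.46.
DFL = EBIT ÷ [EBIT − I − D_p/(1−t)] = R$347,000 ÷ [R$347,000 − R$113,627.00 − R$21,538.46] = R$347,000 ÷ R$211,834.54 = 1.6381.

1.64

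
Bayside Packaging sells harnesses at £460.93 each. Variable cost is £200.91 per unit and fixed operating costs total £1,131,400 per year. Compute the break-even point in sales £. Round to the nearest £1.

CM per unit = £460.93 − £200.91 = £260.02; CM ratio = £260.02 / £460.93 = 0.5641.
Break-even sales = FC ÷ CM ratio = £1,131,400 × £460.93 / £260.02 = £2,005,600.

£2,005,600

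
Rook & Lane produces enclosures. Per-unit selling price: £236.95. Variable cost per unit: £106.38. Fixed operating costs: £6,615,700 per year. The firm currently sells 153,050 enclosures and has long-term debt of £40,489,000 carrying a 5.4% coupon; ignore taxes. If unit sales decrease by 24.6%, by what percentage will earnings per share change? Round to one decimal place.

-44.0%

Contribution at this volume is 153,050 × £130.57 = £19,983,738.50.
Operating income = contribution − fixed costs = £19,983,738.50 − £6,615,700 = £13,368,038.50.
Interest = £2,186,406.00, so EBIT − I = £11,181,632.50.
DCL = total CM / (EBIT − I) = £19,983,738.50 / £11,181,632.50 = 1.7872.
EPS therefore changes by 1.7872 × (-24.6%) = -44.0%.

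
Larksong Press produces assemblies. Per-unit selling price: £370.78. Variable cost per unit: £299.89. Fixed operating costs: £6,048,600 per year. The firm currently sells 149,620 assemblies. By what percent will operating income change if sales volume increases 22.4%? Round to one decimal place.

Total contribution margin = 149,620 × £70.89 = £10,606,561.80.
EBIT = £10,606,561.80 − £6,048,600 = £4,557,961.80.
DOL = contribution ÷ EBIT = £10,606,561.80 ÷ £4,557,961.80 = 2.3270.
Operating income changes by 2.3270 × +22.4% = +52.1%.

+52.1%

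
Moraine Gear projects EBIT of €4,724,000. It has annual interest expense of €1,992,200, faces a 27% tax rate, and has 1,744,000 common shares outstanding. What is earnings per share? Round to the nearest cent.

Interest = €1,992,200.00, so EBT = €4,724,000 − €1,992,200.00 = €2,731,800.00.
Net income = €2,731,800.00 × (1 − 0.27) = €1,994,214.00.
EPS = €1,994,214.00 ÷ 1,744,000 = €1.14.

€1.14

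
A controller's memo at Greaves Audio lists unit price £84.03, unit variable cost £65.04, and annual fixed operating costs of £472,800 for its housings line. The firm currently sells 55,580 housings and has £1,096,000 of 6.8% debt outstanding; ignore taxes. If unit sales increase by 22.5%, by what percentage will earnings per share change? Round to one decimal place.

+46.7%

Total contribution margin = 55,580 × £18.99 = £1,055,464.20.
Operating income = contribution − fixed costs = £1,055,464.20 − £472,800 = £582,664.20.
Interest = £74,528.00, so EBIT − I = £508,136.20.
DCL = total CM / (EBIT − I) = £1,055,464.20 / £508,136.20 = 2.0771.
EPS therefore changes by 2.0771 × (+22.5%) = +46.7%.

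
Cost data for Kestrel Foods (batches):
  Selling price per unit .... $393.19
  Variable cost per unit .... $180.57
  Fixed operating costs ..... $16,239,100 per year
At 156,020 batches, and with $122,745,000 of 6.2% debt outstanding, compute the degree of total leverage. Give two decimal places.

At 156,020 units, contribution = 156,020 × $212.62 = $33,172,972.40.
Operating income = contribution − fixed costs = $33,172,972.40 − $16,239,100 = $16,933,872.40. Interest = $7,610,190.00, so EBIT − I = $9,323,682.40.
DCL = contribution ÷ (EBIT − I) = $33,172,972.40 ÷ $9,323,682.40 = 3.5579.

3.56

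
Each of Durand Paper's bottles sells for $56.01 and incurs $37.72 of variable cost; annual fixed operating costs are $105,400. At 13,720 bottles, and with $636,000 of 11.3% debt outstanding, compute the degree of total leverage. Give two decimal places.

Contribution at this volume is 13,720 × $18.29 = $250,938.80.
Subtracting fixed costs: EBIT = $250,938.80 − $105,400 = $145,538.80. Interest = $71,868.00, so EBIT − I = $73,670.80.
Degree of total leverage = total CM / (EBIT − interest) = $250,938.80 / $73,670.80 = 3.4062.

3.41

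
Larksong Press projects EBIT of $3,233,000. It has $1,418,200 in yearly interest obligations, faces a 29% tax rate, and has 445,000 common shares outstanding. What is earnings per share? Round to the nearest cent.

$2.90

Pre-tax income = $3,233,000 − $1,418,200.00 = $1,814,800.00.
After tax at 29%: net income = $1,814,800.00 × 0.71 = $1,288,508.00.
EPS = $1,288,508.00 ÷ 445,000 = $2.90.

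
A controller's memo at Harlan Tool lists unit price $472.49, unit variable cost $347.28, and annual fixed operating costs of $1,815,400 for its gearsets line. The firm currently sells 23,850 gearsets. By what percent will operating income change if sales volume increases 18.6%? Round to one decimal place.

Total contribution margin = 23,850 × $125.21 = $2,986,258.50.
EBIT = $2,986,258.50 − $1,815,400 = $1,170,858.50.
So DOL = total CM / EBIT = $2,986,258.50 / $1,170,858.50 = 2.5505.
So EBIT moves 2.5505 × (+18.6%) = +47.4%.

+47.4%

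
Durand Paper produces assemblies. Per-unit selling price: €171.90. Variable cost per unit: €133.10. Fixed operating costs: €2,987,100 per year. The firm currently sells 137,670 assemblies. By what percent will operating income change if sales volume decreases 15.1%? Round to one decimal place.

At 137,670 units, contribution = 137,670 × €38.80 = €5,341,596.00.
Operating income = contribution − fixed costs = €5,341,596.00 − €2,987,100 = €2,354,496.00.
Degree of operating leverage = €5,341,596.00 / €2,354,496.00 = 2.2687.
%ΔEBIT = DOL × %ΔSales = 2.2687 × -15.1% = -34.3%.

-34.3%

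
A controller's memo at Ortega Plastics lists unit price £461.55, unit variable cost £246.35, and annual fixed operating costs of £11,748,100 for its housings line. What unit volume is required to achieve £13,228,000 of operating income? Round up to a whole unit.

116,060 housings

Each unit contributes £461.55 − £246.35 = £215.20.
Need Q such that Q × £215.20 − £11,748,100 = £13,228,000, i.e. Q = £24,976,100 / £215.20 = 116,059.94 → 116,060.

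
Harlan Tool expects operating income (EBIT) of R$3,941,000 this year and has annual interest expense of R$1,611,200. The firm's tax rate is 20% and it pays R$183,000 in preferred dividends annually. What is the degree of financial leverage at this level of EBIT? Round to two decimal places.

1.88

Annual interest charges come to R$1,611,200.00.
Pre-tax preferred-dividend burden = R$183,000 ÷ (1 − 0.20) = R$228,750.00.
DFL = EBIT ÷ [EBIT − I − D_p/(1−t)] = R$3,941,000 ÷ [R$3,941,000 − R$1,611,200.00 − R$228,750.00] = R$3,941,000 ÷ R$2,101,050.00 = 1.8757.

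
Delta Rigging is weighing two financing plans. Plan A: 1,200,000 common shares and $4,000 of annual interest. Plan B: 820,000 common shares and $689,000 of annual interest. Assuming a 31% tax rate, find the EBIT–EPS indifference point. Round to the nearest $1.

Set EPS_A = EPS_B: (EBIT − $4,000)(1 − 0.31) ÷ 1,200,000 = (EBIT − $689,000)(1 − 0.31) ÷ 820,000.
The (1 − t) factor cancels: (EBIT − 4,000) × 820,000 = (EBIT − 689,000) × 1,200,000.
Solving, EBIT = (689,000·1,200,000 − 4,000·820,000) / (1,200,000 − 820,000) = 823,520,000,000 / 380,000 = 2,167,157.89.

$2,167,158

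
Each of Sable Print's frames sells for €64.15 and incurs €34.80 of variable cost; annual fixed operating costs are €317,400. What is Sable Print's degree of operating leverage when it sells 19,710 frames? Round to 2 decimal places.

2.22

At 19,710 units, contribution = 19,710 × €29.35 = €578,488.50.
EBIT = €578,488.50 − €317,400 = €261,088.50.
DOL = contribution ÷ EBIT = €578,488.50 ÷ €261,088.50 = 2.2157.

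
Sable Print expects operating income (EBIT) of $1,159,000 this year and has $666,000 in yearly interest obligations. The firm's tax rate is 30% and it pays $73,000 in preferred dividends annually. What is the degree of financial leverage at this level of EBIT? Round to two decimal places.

Interest = $666,000.00.
Preferred dividends grossed up pre-tax: $73,000 / (1 − 0.30) = $104,285.71.
DFL = EBIT ÷ [EBIT − I − D_p/(1−t)] = $1,159,000 ÷ [$1,159,000 − $666,000.00 − $104,285.71] = $1,159,000 ÷ $388,714.29 = 2.9816.

2.98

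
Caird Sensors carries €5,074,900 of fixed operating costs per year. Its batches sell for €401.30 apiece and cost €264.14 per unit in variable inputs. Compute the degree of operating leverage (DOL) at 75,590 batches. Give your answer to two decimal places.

1.96

At 75,590 units, contribution = 75,590 × €137.16 = €10,367,924.40.
Operating income = contribution − fixed costs = €10,367,924.40 − €5,074,900 = €5,293,024.40.
So DOL = total CM / EBIT = €10,367,924.40 / €5,293,024.40 = 1.9588.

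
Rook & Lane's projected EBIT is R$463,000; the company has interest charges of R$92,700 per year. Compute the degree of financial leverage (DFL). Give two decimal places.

1.25

Interest = R$92,700.00.
Degree of financial leverage = EBIT / (EBIT − interest) = R$463,000 / R$370,300.00 = 1.2503.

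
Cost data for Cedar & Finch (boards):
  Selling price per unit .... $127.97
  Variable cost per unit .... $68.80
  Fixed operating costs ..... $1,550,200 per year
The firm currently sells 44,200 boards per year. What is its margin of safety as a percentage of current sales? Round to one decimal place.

40.7%

Contribution margin per unit = $127.97 − $68.80 = $59.17. Break-even units = $1,550,200 ÷ $59.17 = 26,199.09; break-even revenue = 26,199.09 × $127.97 = $3,352,697.21.
Current sales = 44,200 × $127.97 = $5,656,274.00.
Margin of safety = ($5,656,274.00 − $3,352,697.21) ÷ $5,656,274.00 = 40.7%.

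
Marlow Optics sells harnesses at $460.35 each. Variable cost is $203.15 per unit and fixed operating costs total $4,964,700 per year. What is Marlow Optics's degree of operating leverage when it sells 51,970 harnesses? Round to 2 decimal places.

1.59

At 51,970 units, contribution = 51,970 × $257.20 = $13,366,684.00.
EBIT = $13,366,684.00 − $4,964,700 = $8,401,984.00.
DOL = contribution ÷ EBIT = $13,366,684.00 ÷ $8,401,984.00 = 1.5909.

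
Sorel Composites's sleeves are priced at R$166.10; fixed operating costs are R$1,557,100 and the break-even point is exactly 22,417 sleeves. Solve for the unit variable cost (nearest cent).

Contribution per unit must be FC / Q = R$1,557,100 / 22,417 = R$69.4607.
Variable cost per unit = R$166.10 − R$69.4607 = R$96.64.

R$96.64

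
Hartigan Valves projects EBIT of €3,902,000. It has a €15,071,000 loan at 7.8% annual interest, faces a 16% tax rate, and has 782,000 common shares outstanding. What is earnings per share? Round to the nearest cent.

€2.93

Pre-tax income = €3,902,000 − €1,175,538.00 = €2,726,462.00.
Net income = €2,726,462.00 × (1 − 0.16) = €2,290,228.08.
EPS = €2,290,228.08 ÷ 782,000 = €2.93.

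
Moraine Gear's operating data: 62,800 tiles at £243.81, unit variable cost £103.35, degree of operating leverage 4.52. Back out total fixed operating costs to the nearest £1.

£6,869,364

At 62,800 units, contribution = 62,800 × £140.46 = £8,820,888.00.
Since DOL = CM ÷ EBIT, EBIT = £8,820,888.00 ÷ 4.52 = £1,951,523.89.
Fixed costs = CM − EBIT = £8,820,888.00 − £1,951,523.89 = £6,869,364.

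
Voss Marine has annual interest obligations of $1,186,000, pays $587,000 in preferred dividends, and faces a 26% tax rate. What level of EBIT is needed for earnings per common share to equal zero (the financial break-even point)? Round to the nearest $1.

$1,979,243

Preferred dividends are paid after tax, so their pre-tax equivalent is $587,000 ÷ (1 − 0.26) = $793,243.24.
EPS = 0 when EBIT covers interest plus the pre-tax preferred burden: $1,186,000 + $793,243.24 = $1,979,243.24.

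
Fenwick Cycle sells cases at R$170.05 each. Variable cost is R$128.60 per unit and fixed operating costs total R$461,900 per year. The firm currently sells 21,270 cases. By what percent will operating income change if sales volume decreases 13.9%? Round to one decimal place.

Contribution at this volume is 21,270 × R$41.45 = R$881,641.50.
Operating income = contribution − fixed costs = R$881,641.50 − R$461,900 = R$419,741.50.
Degree of operating leverage = R$881,641.50 / R$419,741.50 = 2.1004.
%ΔEBIT = DOL × %ΔSales = 2.1004 × -13.9% = -29.2%.

-29.2%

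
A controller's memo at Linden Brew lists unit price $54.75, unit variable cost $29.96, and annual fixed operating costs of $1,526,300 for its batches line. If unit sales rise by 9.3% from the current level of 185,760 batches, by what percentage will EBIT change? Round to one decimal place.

+13.9%

Contribution at this volume is 185,760 × $24.79 = $4,604,990.40.
EBIT = $4,604,990.40 − $1,526,300 = $3,078,690.40.
DOL = contribution ÷ EBIT = $4,604,990.40 ÷ $3,078,690.40 = 1.4958.
%ΔEBIT = DOL × %ΔSales = 1.4958 × +9.3% = +13.9%.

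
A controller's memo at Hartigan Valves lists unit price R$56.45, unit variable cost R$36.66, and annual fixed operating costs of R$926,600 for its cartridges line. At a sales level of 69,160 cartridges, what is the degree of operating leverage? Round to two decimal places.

3.10

At 69,160 units, contribution = 69,160 × R$19.79 = R$1,368,676.40.
EBIT = R$1,368,676.40 − R$926,600 = R$442,076.40.
Degree of operating leverage = R$1,368,676.40 / R$442,076.40 = 3.0960.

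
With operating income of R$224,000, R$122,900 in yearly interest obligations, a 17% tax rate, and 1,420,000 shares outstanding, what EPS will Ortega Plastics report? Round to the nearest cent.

R$0.06

Pre-tax income = R$224,000 − R$122,900.00 = R$101,100.00.
Net income = R$101,100.00 × (1 − 0.17) = R$83,913.00.
EPS = R$83,913.00 ÷ 1,420,000 = R$0.06.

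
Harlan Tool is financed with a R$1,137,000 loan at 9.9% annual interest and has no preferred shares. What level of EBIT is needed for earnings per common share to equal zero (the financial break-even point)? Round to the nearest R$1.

Annual interest = 9.9% × R$1,137,000 = R$112,563.00.
Without preferred stock the financial break-even is simply EBIT = interest = R$112,563.00.

R$112,563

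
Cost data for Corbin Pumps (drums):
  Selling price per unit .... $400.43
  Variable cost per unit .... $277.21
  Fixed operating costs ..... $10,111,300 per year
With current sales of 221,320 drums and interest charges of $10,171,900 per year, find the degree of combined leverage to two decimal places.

3.90

Contribution at this volume is 221,320 × $123.22 = $27,271,050.40.
Operating income = contribution − fixed costs = $27,271,050.40 − $10,111,300 = $17,159,750.40. Interest = $10,171,900.00, so EBIT − I = $6,987,850.40.
Degree of total leverage = total CM / (EBIT − interest) = $27,271,050.40 / $6,987,850.40 = 3.9026.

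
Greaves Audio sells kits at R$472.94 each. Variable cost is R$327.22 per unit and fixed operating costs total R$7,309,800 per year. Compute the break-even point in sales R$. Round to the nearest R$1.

R$23,724,244

Contribution margin per unit = R$472.94 − R$327.22 = R$145.72, a CM ratio of R$145.72 ÷ R$472.94 = 0.3081.
Break-even sales = FC ÷ CM ratio = R$7,309,800 × R$472.94 / R$145.72 = R$23,724,244.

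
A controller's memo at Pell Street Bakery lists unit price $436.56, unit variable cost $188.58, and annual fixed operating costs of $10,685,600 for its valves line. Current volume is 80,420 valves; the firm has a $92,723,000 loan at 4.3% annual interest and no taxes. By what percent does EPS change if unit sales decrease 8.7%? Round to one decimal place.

Total contribution margin = 80,420 × $247.98 = $19,942,551.60.
EBIT = $19,942,551.60 − $10,685,600 = $9,256,951.60.
After interest of $3,987,089.00, pre-tax earnings = $5,269,862.60.
Degree of combined leverage = contribution ÷ (EBIT − I) = $19,942,551.60 ÷ $5,269,862.60 = 3.7843.
%ΔEPS = DCL × %ΔSales = 3.7843 × -8.7% = -32.9%.

-32.9%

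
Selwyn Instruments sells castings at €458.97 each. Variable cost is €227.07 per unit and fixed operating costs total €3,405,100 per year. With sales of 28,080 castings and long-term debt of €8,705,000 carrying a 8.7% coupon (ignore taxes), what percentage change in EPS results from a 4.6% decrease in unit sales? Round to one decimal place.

-12.8%

At 28,080 units, contribution = 28,080 × €231.90 = €6,511,752.00.
Subtracting fixed costs: EBIT = €6,511,752.00 − €3,405,100 = €3,106,652.00.
After interest of €757,335.00, pre-tax earnings = €2,349,317.00.
Degree of combined leverage = contribution ÷ (EBIT − I) = €6,511,752.00 ÷ €2,349,317.00 = 2.7718.
EPS therefore changes by 2.7718 × (-4.6%) = -12.8%.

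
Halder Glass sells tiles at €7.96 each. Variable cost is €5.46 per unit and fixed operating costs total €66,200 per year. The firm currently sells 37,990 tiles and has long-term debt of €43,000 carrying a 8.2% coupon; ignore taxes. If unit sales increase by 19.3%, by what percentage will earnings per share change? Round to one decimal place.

At 37,990 units, contribution = 37,990 × €2.50 = €94,975.00.
EBIT = €94,975.00 − €66,200 = €28,775.00.
After interest of €3,526.00, pre-tax earnings = €25,249.00.
DCL = total CM / (EBIT − I) = €94,975.00 / €25,249.00 = 3.7615.
%ΔEPS = DCL × %ΔSales = 3.7615 × +19.3% = +72.6%.

+72.6%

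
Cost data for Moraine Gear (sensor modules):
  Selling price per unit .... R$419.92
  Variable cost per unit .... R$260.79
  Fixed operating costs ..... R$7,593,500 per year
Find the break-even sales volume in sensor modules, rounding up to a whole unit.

Contribution margin per unit = R$419.92 − R$260.79 = R$159.13.
Break-even Q = R$7,593,500 / R$159.13 = 47,718.85 → 47,719 sensor modules.

47,719 sensor modules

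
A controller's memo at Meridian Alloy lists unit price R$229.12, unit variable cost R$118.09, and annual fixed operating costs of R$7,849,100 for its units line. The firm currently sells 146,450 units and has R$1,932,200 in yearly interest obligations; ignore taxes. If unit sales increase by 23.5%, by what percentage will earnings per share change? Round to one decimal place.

+59.0%

Total contribution margin = 146,450 × R$111.03 = R$16,260,343.50.
Operating income = contribution − fixed costs = R$16,260,343.50 − R$7,849,100 = R$8,411,243.50.
After interest of R$1,932,200.00, pre-tax earnings = R$6,479,043.50.
DCL = total CM / (EBIT − I) = R$16,260,343.50 / R$6,479,043.50 = 2.5097.
EPS therefore changes by 2.5097 × (+23.5%) = +59.0%.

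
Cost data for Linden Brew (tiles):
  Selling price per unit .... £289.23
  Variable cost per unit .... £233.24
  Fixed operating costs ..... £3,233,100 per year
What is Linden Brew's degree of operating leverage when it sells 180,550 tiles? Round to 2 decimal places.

Contribution at this volume is 180,550 × £55.99 = £10,108,994.50.
Subtracting fixed costs: EBIT = £10,108,994.50 − £3,233,100 = £6,875,894.50.
Degree of operating leverage = £10,108,994.50 / £6,875,894.50 = 1.4702.

1.47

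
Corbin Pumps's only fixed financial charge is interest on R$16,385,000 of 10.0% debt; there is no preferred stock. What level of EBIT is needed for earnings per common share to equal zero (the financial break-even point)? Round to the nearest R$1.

Annual interest = 10.0% × R$16,385,000 = R$1,638,500.00.
With no preferred dividends, EPS = 0 when EBIT exactly covers interest, so the financial break-even EBIT is R$1,638,500.00.

R$1,638,500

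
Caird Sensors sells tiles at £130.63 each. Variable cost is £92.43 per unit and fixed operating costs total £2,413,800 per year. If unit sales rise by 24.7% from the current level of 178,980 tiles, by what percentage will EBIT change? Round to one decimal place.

Contribution at this volume is 178,980 × £38.20 = £6,837,036.00.
Operating income = contribution − fixed costs = £6,837,036.00 − £2,413,800 = £4,423,236.00.
Degree of operating leverage = £6,837,036.00 / £4,423,236.00 = 1.5457.
So EBIT moves 1.5457 × (+24.7%) = +38.2%.

+38.2%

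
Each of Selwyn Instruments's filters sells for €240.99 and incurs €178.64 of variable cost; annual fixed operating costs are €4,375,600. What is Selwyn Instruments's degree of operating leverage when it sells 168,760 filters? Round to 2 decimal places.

1.71

Total contribution margin = 168,760 × €62.35 = €10,522,186.00.
Operating income = contribution − fixed costs = €10,522,186.00 − €4,375,600 = €6,146,586.00.
DOL = contribution ÷ EBIT = €10,522,186.00 ÷ €6,146,586.00 = 1.7119.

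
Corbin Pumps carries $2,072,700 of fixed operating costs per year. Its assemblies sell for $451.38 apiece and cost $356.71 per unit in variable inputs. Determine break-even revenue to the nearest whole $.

$9,882,490

CM per unit = $451.38 − $356.71 = $94.67; CM ratio = $94.67 / $451.38 = 0.2097.
Break-even sales = FC ÷ CM ratio = $2,072,700 × $451.38 / $94.67 = $9,882,490.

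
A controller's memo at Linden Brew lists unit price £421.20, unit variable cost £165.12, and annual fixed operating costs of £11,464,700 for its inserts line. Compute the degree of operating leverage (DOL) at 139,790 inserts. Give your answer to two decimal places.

At 139,790 units, contribution = 139,790 × £256.08 = £35,797,423.20.
Operating income = contribution − fixed costs = £35,797,423.20 − £11,464,700 = £24,332,723.20.
So DOL = total CM / EBIT = £35,797,423.20 / £24,332,723.20 = 1.4712.

1.47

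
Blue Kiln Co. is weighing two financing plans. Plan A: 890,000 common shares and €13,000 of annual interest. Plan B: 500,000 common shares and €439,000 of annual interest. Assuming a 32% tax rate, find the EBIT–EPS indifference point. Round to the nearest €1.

Set EPS_A = EPS_B: (EBIT − €13,000)(1 − 0.32) ÷ 890,000 = (EBIT − €439,000)(1 − 0.32) ÷ 500,000.
Cancelling (1 − t) and cross-multiplying: 500,000·(EBIT − 13,000) = 890,000·(EBIT − 439,000).
Solving, EBIT = (439,000·890,000 − 13,000·500,000) / (890,000 − 500,000) = 384,210,000,000 / 390,000 = 985,153.85.

€985,154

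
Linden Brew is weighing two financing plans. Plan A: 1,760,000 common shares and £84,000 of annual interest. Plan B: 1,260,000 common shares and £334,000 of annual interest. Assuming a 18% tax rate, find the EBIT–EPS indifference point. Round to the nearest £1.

£964,000

At indifference, (EBIT − 84,000)(1 − t)/1,760,000 = (EBIT − 334,000)(1 − t)/1,260,000.
Cancelling (1 − t) and cross-multiplying: 1,260,000·(EBIT − 84,000) = 1,760,000·(EBIT − 334,000).
Solving, EBIT = (334,000·1,760,000 − 84,000·1,260,000) / (1,760,000 − 1,260,000) = 482,000,000,000 / 500,000 = 964,000.00.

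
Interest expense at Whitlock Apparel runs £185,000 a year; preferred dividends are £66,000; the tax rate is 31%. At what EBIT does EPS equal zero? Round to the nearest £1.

£280,652

Preferred dividends are paid after tax, so their pre-tax equivalent is £66,000 ÷ (1 − 0.31) = £95,652.17.
Financial break-even EBIT = interest + D_p ÷ (1 − t) = £185,000 + £95,652.17 = £280,652.17.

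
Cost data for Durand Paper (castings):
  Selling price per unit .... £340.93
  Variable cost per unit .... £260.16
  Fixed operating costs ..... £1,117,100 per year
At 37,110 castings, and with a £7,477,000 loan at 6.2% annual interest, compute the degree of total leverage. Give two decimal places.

Contribution at this volume is 37,110 × £80.77 = £2,997,374.70.
Subtracting fixed costs: EBIT = £2,997,374.70 − £1,117,100 = £1,880,274.70. Interest = £463,574.00.
DOL = £2,997,374.70 ÷ £1,880,274.70 = 1.5941; DFL = £1,880,274.70 ÷ £1,416,700.70 = 1.3272.
Combined leverage = 1.5941 × 1.3272 = 2.1157.

2.12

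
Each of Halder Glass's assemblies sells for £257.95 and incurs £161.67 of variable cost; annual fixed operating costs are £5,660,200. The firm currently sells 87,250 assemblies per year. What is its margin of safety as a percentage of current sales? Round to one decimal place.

Contribution margin per unit = £257.95 − £161.67 = £96.28. Break-even units = £5,660,200 ÷ £96.28 = 58,788.95; break-even revenue = 58,788.95 × £257.95 = £15,164,609.37.
Current sales = 87,250 × £257.95 = £22,506,137.50.
Margin of safety = (£22,506,137.50 − £15,164,609.37) ÷ £22,506,137.50 = 32.6%.

32.6%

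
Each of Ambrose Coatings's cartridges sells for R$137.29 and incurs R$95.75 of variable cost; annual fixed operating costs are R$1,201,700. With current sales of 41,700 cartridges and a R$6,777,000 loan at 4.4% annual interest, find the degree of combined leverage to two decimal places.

7.46

Total contribution margin = 41,700 × R$41.54 = R$1,732,218.00.
EBIT = R$1,732,218.00 − R$1,201,700 = R$530,518.00. Interest = R$298,188.00.
DOL = R$1,732,218.00 ÷ R$530,518.00 = 3.2651; DFL = R$530,518.00 ÷ R$232,330.00 = 2.2835.
Combined leverage = 3.2651 × 2.2835 = 7.4559.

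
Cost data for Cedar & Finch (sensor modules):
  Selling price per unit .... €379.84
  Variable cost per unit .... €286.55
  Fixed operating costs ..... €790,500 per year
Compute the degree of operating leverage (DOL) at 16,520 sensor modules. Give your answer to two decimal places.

2.05

Contribution at this volume is 16,520 × €93.29 = €1,541,150.80.
Subtracting fixed costs: EBIT = €1,541,150.80 − €790,500 = €750,650.80.
Degree of operating leverage = €1,541,150.80 / €750,650.80 = 2.0531.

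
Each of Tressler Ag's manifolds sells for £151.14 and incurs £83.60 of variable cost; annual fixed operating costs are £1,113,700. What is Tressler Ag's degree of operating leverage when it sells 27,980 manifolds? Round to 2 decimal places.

2.44

Contribution at this volume is 27,980 × £67.54 = £1,889,769.20.
EBIT = £1,889,769.20 − £1,113,700 = £776,069.20.
Degree of operating leverage = £1,889,769.20 / £776,069.20 = 2.4351.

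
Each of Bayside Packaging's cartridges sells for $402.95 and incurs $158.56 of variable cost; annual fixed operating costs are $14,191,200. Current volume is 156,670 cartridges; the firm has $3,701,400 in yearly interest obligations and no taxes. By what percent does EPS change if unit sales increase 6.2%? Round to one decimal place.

+11.6%

At 156,670 units, contribution = 156,670 × $244.39 = $38,288,581.30.
Subtracting fixed costs: EBIT = $38,288,581.30 − $14,191,200 = $24,097,381.30.
After interest of $3,701,400.00, pre-tax earnings = $20,395,981.30.
DCL = total CM / (EBIT − I) = $38,288,581.30 / $20,395,981.30 = 1.8773.
EPS therefore changes by 1.8773 × (+6.2%) = +11.6%.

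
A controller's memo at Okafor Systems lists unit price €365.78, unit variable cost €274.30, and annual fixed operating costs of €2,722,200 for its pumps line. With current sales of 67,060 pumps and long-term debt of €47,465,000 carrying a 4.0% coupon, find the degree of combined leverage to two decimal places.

4.05

Contribution at this volume is 67,060 × €91.48 = €6,134,648.80.
EBIT = €6,134,648.80 − €2,722,200 = €3,412,448.80. Interest = €1,898,600.00.
DOL = €6,134,648.80 ÷ €3,412,448.80 = 1.7977; DFL = €3,412,448.80 ÷ €1,513,848.80 = 2.2542.
Combined leverage = 1.7977 × 2.2542 = 4.0524.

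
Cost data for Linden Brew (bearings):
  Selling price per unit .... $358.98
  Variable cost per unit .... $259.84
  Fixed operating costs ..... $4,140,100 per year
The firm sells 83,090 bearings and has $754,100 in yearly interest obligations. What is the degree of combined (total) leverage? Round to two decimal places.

Total contribution margin = 83,090 × $99.14 = $8,237,542.60.
Subtracting fixed costs: EBIT = $8,237,542.60 − $4,140,100 = $4,097,442.60. Interest = $754,100.00, so EBIT − I = $3,343,342.60.
DCL = contribution ÷ (EBIT − I) = $8,237,542.60 ÷ $3,343,342.60 = 2.4639.

2.46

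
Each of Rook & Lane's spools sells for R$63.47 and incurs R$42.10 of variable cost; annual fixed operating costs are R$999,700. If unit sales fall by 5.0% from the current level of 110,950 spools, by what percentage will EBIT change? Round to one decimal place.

-8.6%

Contribution at this volume is 110,950 × R$21.37 = R$2,371,001.50.
Subtracting fixed costs: EBIT = R$2,371,001.50 − R$999,700 = R$1,371,301.50.
DOL = contribution ÷ EBIT = R$2,371,001.50 ÷ R$1,371,301.50 = 1.7290.
So EBIT moves 1.7290 × (-5.0%) = -8.6%.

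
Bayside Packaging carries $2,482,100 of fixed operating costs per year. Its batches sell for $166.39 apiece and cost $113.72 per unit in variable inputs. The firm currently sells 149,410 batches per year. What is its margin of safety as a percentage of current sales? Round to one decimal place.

68.5%

Each unit contributes $166.39 − $113.72 = $52.67. Break-even units = $2,482,100 ÷ $52.67 = 47,125.50; break-even revenue = 47,125.50 × $166.39 = $7,841,211.68.
Actual sales revenue = 149,410 × $166.39 = $24,860,329.90.
Margin of safety = ($24,860,329.90 − $7,841,211.68) ÷ $24,860,329.90 = 68.5%.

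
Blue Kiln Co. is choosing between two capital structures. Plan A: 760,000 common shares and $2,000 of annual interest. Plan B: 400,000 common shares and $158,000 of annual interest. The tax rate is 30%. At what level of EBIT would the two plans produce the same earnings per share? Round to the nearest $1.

$331,333

At indifference, (EBIT − 2,000)(1 − t)/760,000 = (EBIT − 158,000)(1 − t)/400,000.
The (1 − t) factor cancels: (EBIT − 2,000) × 400,000 = (EBIT − 158,000) × 760,000.
Solving, EBIT = (158,000·760,000 − 2,000·400,000) / (760,000 − 400,000) = 119,280,000,000 / 360,000 = 331,333.33.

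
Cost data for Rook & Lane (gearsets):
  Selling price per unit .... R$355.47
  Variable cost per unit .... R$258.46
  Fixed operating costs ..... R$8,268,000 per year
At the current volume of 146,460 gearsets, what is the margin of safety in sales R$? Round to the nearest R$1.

R$21,766,023

Unit CM = price − variable cost = R$355.47 − R$258.46 = R$97.01. Break-even units = R$8,268,000 ÷ R$97.01 = 85,228.33; break-even revenue = 85,228.33 × R$355.47 = R$30,296,113.39.
Actual sales revenue = 146,460 × R$355.47 = R$52,062,136.20.
Margin of safety = R$52,062,136.20 − R$30,296,113.39 = R$21,766,023.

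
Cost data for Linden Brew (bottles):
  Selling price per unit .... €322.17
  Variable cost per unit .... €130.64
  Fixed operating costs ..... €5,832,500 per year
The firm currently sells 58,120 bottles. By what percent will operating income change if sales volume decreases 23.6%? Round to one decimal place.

-49.6%

At 58,120 units, contribution = 58,120 × €191.53 = €11,131,723.60.
EBIT = €11,131,723.60 − €5,832,500 = €5,299,223.60.
Degree of operating leverage = €11,131,723.60 / €5,299,223.60 = 2.1006.
Operating income changes by 2.1006 × -23.6% = -49.6%.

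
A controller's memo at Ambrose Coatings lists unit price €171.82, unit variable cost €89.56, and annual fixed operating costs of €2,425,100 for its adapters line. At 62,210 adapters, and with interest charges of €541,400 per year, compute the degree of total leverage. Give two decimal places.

2.38

Contribution at this volume is 62,210 × €82.26 = €5,117,394.60.
Subtracting fixed costs: EBIT = €5,117,394.60 − €2,425,100 = €2,692,294.60. Interest = €541,400.00, so EBIT − I = €2,150,894.60.
DCL = contribution ÷ (EBIT − I) = €5,117,394.60 ÷ €2,150,894.60 = 2.3792.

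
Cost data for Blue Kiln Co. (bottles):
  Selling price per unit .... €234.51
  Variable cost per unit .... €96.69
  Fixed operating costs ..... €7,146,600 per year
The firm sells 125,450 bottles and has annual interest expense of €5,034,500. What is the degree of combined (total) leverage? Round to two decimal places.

Total contribution margin = 125,450 × €137.82 = €17,289,519.00.
Operating income = contribution − fixed costs = €17,289,519.00 − €7,146,600 = €10,142,919.00. Interest = €5,034,500.00.
DOL = €17,289,519.00 ÷ €10,142,919.00 = 1.7046; DFL = €10,142,919.00 ÷ €5,108,419.00 = 1.9855.
Combined leverage = 1.7046 × 1.9855 = 3.3845.

3.38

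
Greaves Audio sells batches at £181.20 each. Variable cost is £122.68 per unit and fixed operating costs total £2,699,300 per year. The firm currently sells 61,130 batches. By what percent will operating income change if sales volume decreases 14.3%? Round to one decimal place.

Contribution at this volume is 61,130 × £58.52 = £3,577,327.60.
Operating income = contribution − fixed costs = £3,577,327.60 − £2,699,300 = £878,027.60.
So DOL = total CM / EBIT = £3,577,327.60 / £878,027.60 = 4.0743.
%ΔEBIT = DOL × %ΔSales = 4.0743 × -14.3% = -58.3%.

-58.3%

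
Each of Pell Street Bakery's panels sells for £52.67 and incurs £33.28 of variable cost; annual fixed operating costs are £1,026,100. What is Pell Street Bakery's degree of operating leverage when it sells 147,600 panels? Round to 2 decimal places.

1.56

Total contribution margin = 147,600 × £19.39 = £2,861,964.00.
EBIT = £2,861,964.00 − £1,026,100 = £1,835,864.00.
So DOL = total CM / EBIT = £2,861,964.00 / £1,835,864.00 = 1.5589.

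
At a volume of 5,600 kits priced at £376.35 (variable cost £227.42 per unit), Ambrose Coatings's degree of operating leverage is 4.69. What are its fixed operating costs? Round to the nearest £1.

Contribution at this volume is 5,600 × £148.93 = £834,008.00.
DOL = contribution / EBIT, so EBIT = £834,008.00 / 4.69 = £177,826.87.
And FC = contribution − EBIT = £834,008.00 − £177,826.87 = £656,181.

£656,181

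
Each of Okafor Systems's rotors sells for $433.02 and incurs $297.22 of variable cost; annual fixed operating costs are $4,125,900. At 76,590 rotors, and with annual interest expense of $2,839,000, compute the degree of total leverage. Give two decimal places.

3.03

At 76,590 units, contribution = 76,590 × $135.80 = $10,400,922.00.
EBIT = $10,400,922.00 − $4,125,900 = $6,275,022.00. Interest = $2,839,000.00.
DOL = $10,400,922.00 ÷ $6,275,022.00 = 1.6575; DFL = $6,275,022.00 ÷ $3,436,022.00 = 1.8262.
Combined leverage = 1.6575 × 1.8262 = 3.0269.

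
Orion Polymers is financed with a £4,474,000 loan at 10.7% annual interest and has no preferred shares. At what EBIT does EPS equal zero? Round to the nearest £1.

Annual interest = 10.7% × £4,474,000 = £478,718.00.
Without preferred stock the financial break-even is simply EBIT = interest = £478,718.00.

£478,718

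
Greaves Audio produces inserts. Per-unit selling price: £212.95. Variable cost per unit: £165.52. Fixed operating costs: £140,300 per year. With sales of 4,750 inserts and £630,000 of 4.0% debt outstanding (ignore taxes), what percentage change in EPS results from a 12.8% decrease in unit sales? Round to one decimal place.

At 4,750 units, contribution = 4,750 × £47.43 = £225,292.50.
EBIT = £225,292.50 − £140,300 = £84,992.50.
After interest of £25,200.00, pre-tax earnings = £59,792.50.
Degree of combined leverage = contribution ÷ (EBIT − I) = £225,292.50 ÷ £59,792.50 = 3.7679.
%ΔEPS = DCL × %ΔSales = 3.7679 × -12.8% = -48.2%.

-48.2%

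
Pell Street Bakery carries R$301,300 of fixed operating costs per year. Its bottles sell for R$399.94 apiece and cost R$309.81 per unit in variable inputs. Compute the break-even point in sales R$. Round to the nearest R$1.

R$1,336,979

Contribution margin per unit = R$399.94 − R$309.81 = R$90.13, a CM ratio of R$90.13 ÷ R$399.94 = 0.2254.
Break-even sales = FC ÷ CM ratio = R$301,300 × R$399.94 / R$90.13 = R$1,336,979.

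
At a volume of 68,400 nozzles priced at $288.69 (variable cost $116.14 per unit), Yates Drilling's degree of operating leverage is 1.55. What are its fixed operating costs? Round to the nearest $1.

Total contribution margin = 68,400 × $172.55 = $11,802,420.00.
Since DOL = CM ÷ EBIT, EBIT = $11,802,420.00 ÷ 1.55 = $7,614,464.52.
And FC = contribution − EBIT = $11,802,420.00 − $7,614,464.52 = $4,187,955.

$4,187,955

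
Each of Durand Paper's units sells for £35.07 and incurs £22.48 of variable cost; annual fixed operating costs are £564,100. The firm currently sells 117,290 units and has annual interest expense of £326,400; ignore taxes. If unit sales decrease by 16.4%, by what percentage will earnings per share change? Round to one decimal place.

-41.3%

Contribution at this volume is 117,290 × £12.59 = £1,476,681.10.
Operating income = contribution − fixed costs = £1,476,681.10 − £564,100 = £912,581.10.
Interest = £326,400.00, so EBIT − I = £586,181.10.
DCL = total CM / (EBIT − I) = £1,476,681.10 / £586,181.10 = 2.5192.
%ΔEPS = DCL × %ΔSales = 2.5192 × -16.4% = -41.3%.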